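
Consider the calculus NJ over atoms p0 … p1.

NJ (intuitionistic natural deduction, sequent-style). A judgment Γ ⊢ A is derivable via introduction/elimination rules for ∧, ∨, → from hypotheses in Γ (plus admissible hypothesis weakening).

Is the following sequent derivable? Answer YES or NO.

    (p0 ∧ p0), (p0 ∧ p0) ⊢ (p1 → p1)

Proof tree:
[→I] (p0 ∧ p0), (p0 ∧ p0) ⊢ (p1 → p1)
  [Wk] p1, (p0 ∧ p0), (p0 ∧ p0) ⊢ p1
    [Wk] p1, (p0 ∧ p0) ⊢ p1
      [Ax] p1 ⊢ p1

Result: YES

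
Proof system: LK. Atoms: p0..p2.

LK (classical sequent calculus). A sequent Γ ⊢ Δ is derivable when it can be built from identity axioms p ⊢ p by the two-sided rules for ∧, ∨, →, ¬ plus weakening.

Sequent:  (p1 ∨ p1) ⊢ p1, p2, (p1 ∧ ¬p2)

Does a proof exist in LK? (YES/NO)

Derivation trace:
[∨L] (p1 ∨ p1) ⊢ p1, p2, (p1 ∧ ¬p2)
  [∧R] p1 ⊢ p1, p2, (p1 ∧ ¬p2)
    [WR] p1 ⊢ p1, p1
      [Ax] p1 ⊢ p1
    [¬R]  ⊢ p2, ¬p2
      [Ax] p2 ⊢ p2
  [Ax] p1 ⊢ p1

Result: YES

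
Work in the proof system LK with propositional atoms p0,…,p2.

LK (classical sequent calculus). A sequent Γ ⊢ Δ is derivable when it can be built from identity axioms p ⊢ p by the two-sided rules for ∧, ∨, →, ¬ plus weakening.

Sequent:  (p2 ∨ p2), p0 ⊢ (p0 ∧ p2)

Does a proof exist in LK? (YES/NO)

Derivation trace:
[∧R] (p2 ∨ p2), p0 ⊢ (p0 ∧ p2)
  [Ax] p0 ⊢ p0
  [∨L] (p2 ∨ p2) ⊢ p2
    [Ax] p2 ⊢ p2
    [Ax] p2 ⊢ p2

Result: YES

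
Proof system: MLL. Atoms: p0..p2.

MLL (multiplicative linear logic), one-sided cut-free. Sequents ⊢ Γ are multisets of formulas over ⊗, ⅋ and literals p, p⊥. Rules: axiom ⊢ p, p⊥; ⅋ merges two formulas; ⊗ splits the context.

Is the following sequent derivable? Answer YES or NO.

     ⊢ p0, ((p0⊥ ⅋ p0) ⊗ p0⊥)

Derivation trace:
[⊗]  ⊢ p0, ((p0⊥ ⅋ p0) ⊗ p0⊥)
  [⅋]  ⊢ (p0⊥ ⅋ p0)
    [Ax]  ⊢ p0, p0⊥
  [Ax]  ⊢ p0, p0⊥

Result: YES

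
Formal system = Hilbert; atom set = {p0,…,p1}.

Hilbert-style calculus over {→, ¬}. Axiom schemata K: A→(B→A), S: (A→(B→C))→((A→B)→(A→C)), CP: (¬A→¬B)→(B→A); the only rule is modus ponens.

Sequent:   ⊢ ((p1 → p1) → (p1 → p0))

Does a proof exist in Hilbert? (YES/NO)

Truth-table refutation:
  v=00: Γ:[] Δ:[((p1 → p1) → (p1 → p0))=T] refutes=False
  v=01: Γ:[] Δ:[((p1 → p1) → (p1 → p0))=F] refutes=True  ← countermodel

Result: NO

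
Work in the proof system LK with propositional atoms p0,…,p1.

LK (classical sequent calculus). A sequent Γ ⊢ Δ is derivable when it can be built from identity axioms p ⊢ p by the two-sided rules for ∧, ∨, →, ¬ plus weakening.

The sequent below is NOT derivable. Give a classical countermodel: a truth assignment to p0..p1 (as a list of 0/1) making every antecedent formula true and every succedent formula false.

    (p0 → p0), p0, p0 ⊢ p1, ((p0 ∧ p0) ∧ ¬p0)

Search for a countermodel by truth-table:
  v=00: Γ:[(p0 → p0)=T, p0=F, p0=F] Δ:[p1=F, ((p0 ∧ p0) ∧ ¬p0)=F] refutes=False
  v=01: Γ:[(p0 → p0)=T, p0=F, p0=F] Δ:[p1=T, ((p0 ∧ p0) ∧ ¬p0)=F] refutes=False
  v=10: Γ:[(p0 → p0)=T, p0=T, p0=T] Δ:[p1=F, ((p0 ∧ p0) ∧ ¬p0)=F] refutes=True  ← countermodel

Result: [1, 0]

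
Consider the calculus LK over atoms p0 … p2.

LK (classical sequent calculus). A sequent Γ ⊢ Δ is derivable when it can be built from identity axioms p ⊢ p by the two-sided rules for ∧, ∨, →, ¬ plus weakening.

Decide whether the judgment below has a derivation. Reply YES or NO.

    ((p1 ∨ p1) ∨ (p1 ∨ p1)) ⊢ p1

Derivation (root first):
[∨L] ((p1 ∨ p1) ∨ (p1 ∨ p1)) ⊢ p1
  [∨L] (p1 ∨ p1) ⊢ p1
    [Ax] p1 ⊢ p1
    [Ax] p1 ⊢ p1
  [∨L] (p1 ∨ p1) ⊢ p1
    [Ax] p1 ⊢ p1
    [Ax] p1 ⊢ p1

Result: YES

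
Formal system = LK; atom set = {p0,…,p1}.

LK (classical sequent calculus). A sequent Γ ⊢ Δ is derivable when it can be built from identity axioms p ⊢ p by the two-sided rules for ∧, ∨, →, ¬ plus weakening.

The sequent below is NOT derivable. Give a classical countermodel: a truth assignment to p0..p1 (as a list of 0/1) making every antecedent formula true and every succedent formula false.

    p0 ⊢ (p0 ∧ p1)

Truth-table refutation:
  v=00: Γ:[p0=F] Δ:[(p0 ∧ p1)=F] refutes=False
  v=01: Γ:[p0=F] Δ:[(p0 ∧ p1)=F] refutes=False
  v=10: Γ:[p0=T] Δ:[(p0 ∧ p1)=F] refutes=True  ← countermodel

Result: [1, 0]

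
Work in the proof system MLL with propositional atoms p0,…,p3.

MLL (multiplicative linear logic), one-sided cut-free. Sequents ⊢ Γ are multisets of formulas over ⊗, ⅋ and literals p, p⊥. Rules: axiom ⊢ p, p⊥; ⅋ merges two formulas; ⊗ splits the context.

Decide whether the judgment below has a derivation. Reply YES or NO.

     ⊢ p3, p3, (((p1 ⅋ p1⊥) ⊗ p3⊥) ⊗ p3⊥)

Derivation trace:
[⊗]  ⊢ p3, p3, (((p1 ⅋ p1⊥) ⊗ p3⊥) ⊗ p3⊥)
  [⊗]  ⊢ p3, ((p1 ⅋ p1⊥) ⊗ p3⊥)
    [⅋]  ⊢ (p1 ⅋ p1⊥)
      [Ax]  ⊢ p1, p1⊥
    [Ax]  ⊢ p3, p3⊥
  [Ax]  ⊢ p3, p3⊥

Result: YES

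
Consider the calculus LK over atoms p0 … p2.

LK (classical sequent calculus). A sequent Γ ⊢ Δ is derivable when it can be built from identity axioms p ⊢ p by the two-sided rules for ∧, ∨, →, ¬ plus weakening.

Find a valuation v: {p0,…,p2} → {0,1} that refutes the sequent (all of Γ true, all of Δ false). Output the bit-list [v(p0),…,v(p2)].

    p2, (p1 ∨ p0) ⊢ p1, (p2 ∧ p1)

Enumerate valuations to refute Γ ⊢ Δ:
  v=000: Γ:[p2=F, (p1 ∨ p0)=F] Δ:[p1=F, (p2 ∧ p1)=F] refutes=False
  v=001: Γ:[p2=T, (p1 ∨ p0)=F] Δ:[p1=F, (p2 ∧ p1)=F] refutes=False
  v=010: Γ:[p2=F, (p1 ∨ p0)=T] Δ:[p1=T, (p2 ∧ p1)=F] refutes=False
  v=011: Γ:[p2=T, (p1 ∨ p0)=T] Δ:[p1=T, (p2 ∧ p1)=T] refutes=False
  v=100: Γ:[p2=F, (p1 ∨ p0)=T] Δ:[p1=F, (p2 ∧ p1)=F] refutes=False
  v=101: Γ:[p2=T, (p1 ∨ p0)=T] Δ:[p1=F, (p2 ∧ p1)=F] refutes=True  ← countermodel

Result: [1, 0, 1]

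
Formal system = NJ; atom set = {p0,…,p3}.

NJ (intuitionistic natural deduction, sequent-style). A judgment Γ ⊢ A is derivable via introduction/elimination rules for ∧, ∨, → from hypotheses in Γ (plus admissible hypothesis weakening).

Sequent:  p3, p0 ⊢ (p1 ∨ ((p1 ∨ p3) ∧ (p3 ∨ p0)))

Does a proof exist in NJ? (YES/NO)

Proof tree:
[∨I₂] p3, p0 ⊢ (p1 ∨ ((p1 ∨ p3) ∧ (p3 ∨ p0)))
  [∧I] p3, p0 ⊢ ((p1 ∨ p3) ∧ (p3 ∨ p0))
    [∨I₂] p3 ⊢ (p1 ∨ p3)
      [Ax] p3 ⊢ p3
    [∨I₂] p0 ⊢ (p3 ∨ p0)
      [Ax] p0 ⊢ p0

Result: YES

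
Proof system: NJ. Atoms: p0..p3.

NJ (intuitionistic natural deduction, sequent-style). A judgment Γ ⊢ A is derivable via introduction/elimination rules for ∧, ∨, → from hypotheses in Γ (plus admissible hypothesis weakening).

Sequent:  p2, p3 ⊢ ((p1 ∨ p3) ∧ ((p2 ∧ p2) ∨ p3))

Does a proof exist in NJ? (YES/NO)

Proof tree:
[∧I] p2, p3 ⊢ ((p1 ∨ p3) ∧ ((p2 ∧ p2) ∨ p3))
  [∨I₂] p3 ⊢ (p1 ∨ p3)
    [Ax] p3 ⊢ p3
  [∨I₁] p2 ⊢ ((p2 ∧ p2) ∨ p3)
    [∧I] p2 ⊢ (p2 ∧ p2)
      [Ax] p2 ⊢ p2
      [Ax] p2 ⊢ p2

Result: YES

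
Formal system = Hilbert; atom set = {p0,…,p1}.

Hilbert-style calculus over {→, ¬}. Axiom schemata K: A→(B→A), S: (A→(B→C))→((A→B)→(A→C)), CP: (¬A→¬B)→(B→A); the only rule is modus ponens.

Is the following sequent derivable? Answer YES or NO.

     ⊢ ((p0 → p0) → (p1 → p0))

Enumerate valuations to refute Γ ⊢ Δ:
  v=00: Γ:[] Δ:[((p0 → p0) → (p1 → p0))=T] refutes=False
  v=01: Γ:[] Δ:[((p0 → p0) → (p1 → p0))=F] refutes=True  ← countermodel

Result: NO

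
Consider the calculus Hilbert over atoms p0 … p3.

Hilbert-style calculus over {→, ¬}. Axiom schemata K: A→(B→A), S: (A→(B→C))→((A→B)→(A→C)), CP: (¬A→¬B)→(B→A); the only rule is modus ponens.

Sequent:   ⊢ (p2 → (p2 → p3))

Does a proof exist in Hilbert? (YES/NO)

Search for a countermodel by truth-table:
  v=0000: Γ:[] Δ:[(p2 → (p2 → p3))=T] refutes=False
  v=0001: Γ:[] Δ:[(p2 → (p2 → p3))=T] refutes=False
  v=0010: Γ:[] Δ:[(p2 → (p2 → p3))=F] refutes=True  ← countermodel

Result: NO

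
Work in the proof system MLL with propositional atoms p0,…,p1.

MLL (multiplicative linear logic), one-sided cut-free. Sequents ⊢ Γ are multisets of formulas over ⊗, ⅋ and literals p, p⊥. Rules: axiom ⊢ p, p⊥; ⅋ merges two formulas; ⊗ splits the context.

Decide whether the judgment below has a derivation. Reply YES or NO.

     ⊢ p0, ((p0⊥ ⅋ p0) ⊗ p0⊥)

Derivation (root first):
[⊗]  ⊢ p0, ((p0⊥ ⅋ p0) ⊗ p0⊥)
  [⅋]  ⊢ (p0⊥ ⅋ p0)
    [Ax]  ⊢ p0, p0⊥
  [Ax]  ⊢ p0, p0⊥

Result: YES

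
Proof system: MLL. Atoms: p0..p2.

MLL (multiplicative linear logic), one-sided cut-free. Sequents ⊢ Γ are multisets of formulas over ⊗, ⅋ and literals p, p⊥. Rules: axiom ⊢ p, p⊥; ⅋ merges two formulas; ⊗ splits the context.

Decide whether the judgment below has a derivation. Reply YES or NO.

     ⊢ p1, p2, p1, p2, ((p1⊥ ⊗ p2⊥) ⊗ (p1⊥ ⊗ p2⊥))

Proof tree:
[⊗]  ⊢ p1, p2, p1, p2, ((p1⊥ ⊗ p2⊥) ⊗ (p1⊥ ⊗ p2⊥))
  [⊗]  ⊢ p1, p2, (p1⊥ ⊗ p2⊥)
    [Ax]  ⊢ p1, p1⊥
    [Ax]  ⊢ p2, p2⊥
  [⊗]  ⊢ p1, p2, (p1⊥ ⊗ p2⊥)
    [Ax]  ⊢ p1, p1⊥
    [Ax]  ⊢ p2, p2⊥

Result: YES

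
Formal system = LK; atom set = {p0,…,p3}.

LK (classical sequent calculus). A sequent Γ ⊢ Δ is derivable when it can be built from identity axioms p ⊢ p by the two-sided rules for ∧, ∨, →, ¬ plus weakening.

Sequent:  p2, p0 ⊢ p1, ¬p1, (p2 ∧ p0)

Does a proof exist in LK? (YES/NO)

Proof tree:
[∧R] p2, p0 ⊢ p1, ¬p1, (p2 ∧ p0)
  [WR]  ⊢ p1, ¬p1, p2
    [¬R]  ⊢ p1, ¬p1
      [Ax] p1 ⊢ p1
  [WL] p0, p2 ⊢ p0
    [Ax] p0 ⊢ p0

Result: YES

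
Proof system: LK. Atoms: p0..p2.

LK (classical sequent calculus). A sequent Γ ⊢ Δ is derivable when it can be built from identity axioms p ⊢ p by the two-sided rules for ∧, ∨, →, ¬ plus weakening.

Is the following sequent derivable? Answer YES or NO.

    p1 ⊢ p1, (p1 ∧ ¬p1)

Derivation (root first):
[∧R] p1 ⊢ p1, (p1 ∧ ¬p1)
  [Ax] p1 ⊢ p1
  [¬R]  ⊢ p1, ¬p1
    [Ax] p1 ⊢ p1

Result: YES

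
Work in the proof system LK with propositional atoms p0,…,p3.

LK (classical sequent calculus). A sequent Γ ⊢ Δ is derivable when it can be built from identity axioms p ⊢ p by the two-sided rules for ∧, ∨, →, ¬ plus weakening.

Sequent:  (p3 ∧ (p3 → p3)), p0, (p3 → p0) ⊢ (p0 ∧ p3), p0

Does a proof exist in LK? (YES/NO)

Proof tree:
[→L] (p3 ∧ (p3 → p3)), p0, (p3 → p0) ⊢ (p0 ∧ p3), p0
  [WR] p0 ⊢ p0, p3
    [Ax] p0 ⊢ p0
  [∧R] (p3 ∧ (p3 → p3)), p0 ⊢ (p0 ∧ p3)
    [Ax] p0 ⊢ p0
    [∧L] (p3 ∧ (p3 → p3)) ⊢ p3
      [→L] p3, (p3 → p3) ⊢ p3
        [Ax] p3 ⊢ p3
        [Ax] p3 ⊢ p3

Result: YES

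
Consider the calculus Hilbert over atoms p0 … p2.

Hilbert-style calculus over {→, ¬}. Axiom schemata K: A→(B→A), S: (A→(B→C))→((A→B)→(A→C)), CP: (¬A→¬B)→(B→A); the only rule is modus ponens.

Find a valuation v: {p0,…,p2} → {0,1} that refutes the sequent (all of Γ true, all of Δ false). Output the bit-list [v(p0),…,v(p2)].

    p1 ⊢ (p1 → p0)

Truth-table refutation:
  v=000: Γ:[p1=F] Δ:[(p1 → p0)=T] refutes=False
  v=001: Γ:[p1=F] Δ:[(p1 → p0)=T] refutes=False
  v=010: Γ:[p1=T] Δ:[(p1 → p0)=F] refutes=True  ← countermodel

Result: [0, 1, 0]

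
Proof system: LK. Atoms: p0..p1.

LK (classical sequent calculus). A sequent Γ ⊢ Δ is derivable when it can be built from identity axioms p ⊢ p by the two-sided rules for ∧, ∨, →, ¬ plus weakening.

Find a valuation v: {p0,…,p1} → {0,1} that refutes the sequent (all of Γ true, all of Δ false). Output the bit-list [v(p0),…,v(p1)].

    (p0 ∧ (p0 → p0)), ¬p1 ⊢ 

Enumerate valuations to refute Γ ⊢ Δ:
  v=00: Γ:[(p0 ∧ (p0 → p0))=F, ¬p1=T] Δ:[] refutes=False
  v=01: Γ:[(p0 ∧ (p0 → p0))=F, ¬p1=F] Δ:[] refutes=False
  v=10: Γ:[(p0 ∧ (p0 → p0))=T, ¬p1=T] Δ:[] refutes=True  ← countermodel

Result: [1, 0]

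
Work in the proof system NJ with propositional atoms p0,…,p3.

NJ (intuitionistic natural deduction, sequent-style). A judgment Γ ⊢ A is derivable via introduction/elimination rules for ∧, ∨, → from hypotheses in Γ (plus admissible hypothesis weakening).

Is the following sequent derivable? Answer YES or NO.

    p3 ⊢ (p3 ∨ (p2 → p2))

Derivation (root first):
[Wk] p3 ⊢ (p3 ∨ (p2 → p2))
  [∨I₂]  ⊢ (p3 ∨ (p2 → p2))
    [→I]  ⊢ (p2 → p2)
      [Ax] p2 ⊢ p2

Result: YES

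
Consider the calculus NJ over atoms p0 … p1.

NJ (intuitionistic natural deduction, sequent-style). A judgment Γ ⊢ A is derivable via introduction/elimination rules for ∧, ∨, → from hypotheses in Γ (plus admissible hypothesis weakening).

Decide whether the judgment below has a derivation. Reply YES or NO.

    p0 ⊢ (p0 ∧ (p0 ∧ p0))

Derivation (root first):
[∧I] p0 ⊢ (p0 ∧ (p0 ∧ p0))
  [Ax] p0 ⊢ p0
  [Wk] p0, p0 ⊢ (p0 ∧ p0)
    [∧I] p0 ⊢ (p0 ∧ p0)
      [Ax] p0 ⊢ p0
      [Ax] p0 ⊢ p0

Result: YES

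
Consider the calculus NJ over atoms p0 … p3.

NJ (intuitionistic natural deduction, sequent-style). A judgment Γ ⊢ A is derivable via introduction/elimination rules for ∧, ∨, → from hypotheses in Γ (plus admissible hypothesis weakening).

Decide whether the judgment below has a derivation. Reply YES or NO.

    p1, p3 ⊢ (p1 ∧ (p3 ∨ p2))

Proof tree:
[∧I] p1, p3 ⊢ (p1 ∧ (p3 ∨ p2))
  [Ax] p1 ⊢ p1
  [∨I₁] p3 ⊢ (p3 ∨ p2)
    [Ax] p3 ⊢ p3

Result: YES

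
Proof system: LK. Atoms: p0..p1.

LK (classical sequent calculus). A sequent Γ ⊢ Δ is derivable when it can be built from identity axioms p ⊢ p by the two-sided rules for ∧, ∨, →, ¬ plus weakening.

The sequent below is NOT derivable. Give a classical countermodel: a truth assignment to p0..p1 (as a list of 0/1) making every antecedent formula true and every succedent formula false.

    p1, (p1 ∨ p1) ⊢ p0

Enumerate valuations to refute Γ ⊢ Δ:
  v=00: Γ:[p1=F, (p1 ∨ p1)=F] Δ:[p0=F] refutes=False
  v=01: Γ:[p1=T, (p1 ∨ p1)=T] Δ:[p0=F] refutes=True  ← countermodel

Result: [0, 1]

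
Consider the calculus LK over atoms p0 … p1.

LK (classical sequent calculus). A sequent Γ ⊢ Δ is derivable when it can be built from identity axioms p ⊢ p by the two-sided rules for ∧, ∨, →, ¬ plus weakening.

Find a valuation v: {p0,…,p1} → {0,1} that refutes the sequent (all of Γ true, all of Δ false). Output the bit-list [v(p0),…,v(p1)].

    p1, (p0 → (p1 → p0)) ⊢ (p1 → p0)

Enumerate valuations to refute Γ ⊢ Δ:
  v=00: Γ:[p1=F, (p0 → (p1 → p0))=T] Δ:[(p1 → p0)=T] refutes=False
  v=01: Γ:[p1=T, (p0 → (p1 → p0))=T] Δ:[(p1 → p0)=F] refutes=True  ← countermodel

Result: [0, 1]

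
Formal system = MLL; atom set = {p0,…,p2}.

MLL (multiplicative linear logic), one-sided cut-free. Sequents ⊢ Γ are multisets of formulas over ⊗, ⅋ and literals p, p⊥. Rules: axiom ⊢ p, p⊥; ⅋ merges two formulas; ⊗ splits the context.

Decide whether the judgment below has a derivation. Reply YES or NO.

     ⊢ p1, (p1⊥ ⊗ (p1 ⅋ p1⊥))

Proof tree:
[⊗]  ⊢ p1, (p1⊥ ⊗ (p1 ⅋ p1⊥))
  [Ax]  ⊢ p1, p1⊥
  [⅋]  ⊢ (p1 ⅋ p1⊥)
    [Ax]  ⊢ p1, p1⊥

Result: YES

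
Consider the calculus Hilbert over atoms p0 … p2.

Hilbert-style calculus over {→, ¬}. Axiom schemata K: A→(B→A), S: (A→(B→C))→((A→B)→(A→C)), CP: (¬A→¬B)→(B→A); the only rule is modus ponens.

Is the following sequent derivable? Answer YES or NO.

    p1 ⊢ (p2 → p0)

Truth-table refutation:
  v=000: Γ:[p1=F] Δ:[(p2 → p0)=T] refutes=False
  v=001: Γ:[p1=F] Δ:[(p2 → p0)=F] refutes=False
  v=010: Γ:[p1=T] Δ:[(p2 → p0)=T] refutes=False
  v=011: Γ:[p1=T] Δ:[(p2 → p0)=F] refutes=True  ← countermodel

Result: NO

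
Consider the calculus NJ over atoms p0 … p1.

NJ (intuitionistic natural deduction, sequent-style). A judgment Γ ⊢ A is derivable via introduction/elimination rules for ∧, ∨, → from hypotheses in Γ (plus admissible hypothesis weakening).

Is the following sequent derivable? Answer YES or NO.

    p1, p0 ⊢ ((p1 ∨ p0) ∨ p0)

Derivation (root first):
[Wk] p1, p0 ⊢ ((p1 ∨ p0) ∨ p0)
  [∨I₁] p1 ⊢ ((p1 ∨ p0) ∨ p0)
    [∨I₁] p1 ⊢ (p1 ∨ p0)
      [Ax] p1 ⊢ p1

Result: YES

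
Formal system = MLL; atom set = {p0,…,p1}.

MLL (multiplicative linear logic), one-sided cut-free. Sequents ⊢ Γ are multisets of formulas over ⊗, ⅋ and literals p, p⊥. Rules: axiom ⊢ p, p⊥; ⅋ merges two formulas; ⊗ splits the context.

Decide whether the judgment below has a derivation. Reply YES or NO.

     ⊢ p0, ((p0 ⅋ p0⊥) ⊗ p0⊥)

Derivation trace:
[⊗]  ⊢ p0, ((p0 ⅋ p0⊥) ⊗ p0⊥)
  [⅋]  ⊢ (p0 ⅋ p0⊥)
    [Ax]  ⊢ p0, p0⊥
  [Ax]  ⊢ p0, p0⊥

Result: YES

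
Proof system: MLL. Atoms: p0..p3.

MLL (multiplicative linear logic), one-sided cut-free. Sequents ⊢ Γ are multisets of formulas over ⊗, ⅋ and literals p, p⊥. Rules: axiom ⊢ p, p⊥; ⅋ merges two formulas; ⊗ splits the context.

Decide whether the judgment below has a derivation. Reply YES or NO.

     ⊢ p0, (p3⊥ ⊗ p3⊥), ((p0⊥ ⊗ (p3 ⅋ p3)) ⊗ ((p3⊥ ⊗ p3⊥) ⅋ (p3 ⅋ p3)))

Proof tree:
[⊗]  ⊢ p0, (p3⊥ ⊗ p3⊥), ((p0⊥ ⊗ (p3 ⅋ p3)) ⊗ ((p3⊥ ⊗ p3⊥) ⅋ (p3 ⅋ p3)))
  [⊗]  ⊢ p0, (p3⊥ ⊗ p3⊥), (p0⊥ ⊗ (p3 ⅋ p3))
    [Ax]  ⊢ p0, p0⊥
    [⅋]  ⊢ (p3⊥ ⊗ p3⊥), (p3 ⅋ p3)
      [⊗]  ⊢ p3, p3, (p3⊥ ⊗ p3⊥)
        [Ax]  ⊢ p3, p3⊥
        [Ax]  ⊢ p3, p3⊥
  [⅋]  ⊢ ((p3⊥ ⊗ p3⊥) ⅋ (p3 ⅋ p3))
    [⅋]  ⊢ (p3⊥ ⊗ p3⊥), (p3 ⅋ p3)
      [⊗]  ⊢ p3, p3, (p3⊥ ⊗ p3⊥)
        [Ax]  ⊢ p3, p3⊥
        [Ax]  ⊢ p3, p3⊥

Result: YES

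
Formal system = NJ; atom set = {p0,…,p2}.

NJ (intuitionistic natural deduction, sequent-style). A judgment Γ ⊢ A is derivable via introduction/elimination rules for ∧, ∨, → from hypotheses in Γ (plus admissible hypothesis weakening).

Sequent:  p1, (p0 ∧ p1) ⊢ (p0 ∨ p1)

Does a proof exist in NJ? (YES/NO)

Derivation trace:
[Wk] p1, (p0 ∧ p1) ⊢ (p0 ∨ p1)
  [∨I₂] p1 ⊢ (p0 ∨ p1)
    [Ax] p1 ⊢ p1

Result: YES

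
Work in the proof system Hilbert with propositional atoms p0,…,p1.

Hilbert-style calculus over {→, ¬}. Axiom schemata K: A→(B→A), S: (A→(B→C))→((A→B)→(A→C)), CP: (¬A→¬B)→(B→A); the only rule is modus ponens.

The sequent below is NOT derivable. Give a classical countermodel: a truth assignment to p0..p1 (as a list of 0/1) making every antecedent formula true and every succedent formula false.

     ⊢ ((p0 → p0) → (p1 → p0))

Truth-table refutation:
  v=00: Γ:[] Δ:[((p0 → p0) → (p1 → p0))=T] refutes=False
  v=01: Γ:[] Δ:[((p0 → p0) → (p1 → p0))=F] refutes=True  ← countermodel

Result: [0, 1]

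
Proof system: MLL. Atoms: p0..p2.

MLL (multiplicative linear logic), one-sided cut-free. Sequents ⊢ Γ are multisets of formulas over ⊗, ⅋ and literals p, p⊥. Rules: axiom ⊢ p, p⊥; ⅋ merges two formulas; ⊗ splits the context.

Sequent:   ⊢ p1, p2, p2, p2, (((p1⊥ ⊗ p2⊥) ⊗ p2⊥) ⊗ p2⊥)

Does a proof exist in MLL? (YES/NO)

Derivation trace:
[⊗]  ⊢ p1, p2, p2, p2, (((p1⊥ ⊗ p2⊥) ⊗ p2⊥) ⊗ p2⊥)
  [⊗]  ⊢ p1, p2, p2, ((p1⊥ ⊗ p2⊥) ⊗ p2⊥)
    [⊗]  ⊢ p1, p2, (p1⊥ ⊗ p2⊥)
      [Ax]  ⊢ p1, p1⊥
      [Ax]  ⊢ p2, p2⊥
    [Ax]  ⊢ p2, p2⊥
  [Ax]  ⊢ p2, p2⊥

Result: YES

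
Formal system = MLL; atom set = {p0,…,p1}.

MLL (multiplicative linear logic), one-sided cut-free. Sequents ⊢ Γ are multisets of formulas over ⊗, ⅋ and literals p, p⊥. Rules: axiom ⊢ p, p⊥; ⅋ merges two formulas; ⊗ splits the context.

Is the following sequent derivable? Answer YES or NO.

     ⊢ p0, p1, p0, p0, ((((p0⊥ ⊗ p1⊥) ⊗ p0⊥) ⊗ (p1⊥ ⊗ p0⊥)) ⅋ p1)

Proof tree:
[⅋]  ⊢ p0, p1, p0, p0, ((((p0⊥ ⊗ p1⊥) ⊗ p0⊥) ⊗ (p1⊥ ⊗ p0⊥)) ⅋ p1)
  [⊗]  ⊢ p0, p1, p0, p1, p0, (((p0⊥ ⊗ p1⊥) ⊗ p0⊥) ⊗ (p1⊥ ⊗ p0⊥))
    [⊗]  ⊢ p0, p1, p0, ((p0⊥ ⊗ p1⊥) ⊗ p0⊥)
      [⊗]  ⊢ p0, p1, (p0⊥ ⊗ p1⊥)
        [Ax]  ⊢ p0, p0⊥
        [Ax]  ⊢ p1, p1⊥
      [Ax]  ⊢ p0, p0⊥
    [⊗]  ⊢ p1, p0, (p1⊥ ⊗ p0⊥)
      [Ax]  ⊢ p1, p1⊥
      [Ax]  ⊢ p0, p0⊥

Result: YES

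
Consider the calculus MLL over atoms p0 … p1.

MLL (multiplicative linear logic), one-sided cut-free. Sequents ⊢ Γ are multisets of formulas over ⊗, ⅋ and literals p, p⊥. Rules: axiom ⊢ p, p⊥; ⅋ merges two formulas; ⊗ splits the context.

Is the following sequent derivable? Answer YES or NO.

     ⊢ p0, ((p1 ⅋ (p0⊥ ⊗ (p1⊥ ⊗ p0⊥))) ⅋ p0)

Derivation (root first):
[⅋]  ⊢ p0, ((p1 ⅋ (p0⊥ ⊗ (p1⊥ ⊗ p0⊥))) ⅋ p0)
  [⅋]  ⊢ p0, p0, (p1 ⅋ (p0⊥ ⊗ (p1⊥ ⊗ p0⊥)))
    [⊗]  ⊢ p0, p1, p0, (p0⊥ ⊗ (p1⊥ ⊗ p0⊥))
      [Ax]  ⊢ p0, p0⊥
      [⊗]  ⊢ p1, p0, (p1⊥ ⊗ p0⊥)
        [Ax]  ⊢ p1, p1⊥
        [Ax]  ⊢ p0, p0⊥

Result: YES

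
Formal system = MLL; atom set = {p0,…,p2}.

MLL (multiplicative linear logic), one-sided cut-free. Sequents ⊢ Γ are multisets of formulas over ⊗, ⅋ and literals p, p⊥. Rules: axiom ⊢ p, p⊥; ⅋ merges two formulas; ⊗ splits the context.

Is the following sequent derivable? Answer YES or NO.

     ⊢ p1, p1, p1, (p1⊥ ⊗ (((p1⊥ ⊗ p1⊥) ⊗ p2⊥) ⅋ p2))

Derivation (root first):
[⊗]  ⊢ p1, p1, p1, (p1⊥ ⊗ (((p1⊥ ⊗ p1⊥) ⊗ p2⊥) ⅋ p2))
  [Ax]  ⊢ p1, p1⊥
  [⅋]  ⊢ p1, p1, (((p1⊥ ⊗ p1⊥) ⊗ p2⊥) ⅋ p2)
    [⊗]  ⊢ p1, p1, p2, ((p1⊥ ⊗ p1⊥) ⊗ p2⊥)
      [⊗]  ⊢ p1, p1, (p1⊥ ⊗ p1⊥)
        [Ax]  ⊢ p1, p1⊥
        [Ax]  ⊢ p1, p1⊥
      [Ax]  ⊢ p2, p2⊥

Result: YES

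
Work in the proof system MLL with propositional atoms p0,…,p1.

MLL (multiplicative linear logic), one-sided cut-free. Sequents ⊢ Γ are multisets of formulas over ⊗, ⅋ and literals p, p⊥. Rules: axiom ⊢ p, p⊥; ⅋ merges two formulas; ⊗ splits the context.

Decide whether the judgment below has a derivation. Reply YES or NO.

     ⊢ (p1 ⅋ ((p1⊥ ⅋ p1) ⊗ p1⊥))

Derivation trace:
[⅋]  ⊢ (p1 ⅋ ((p1⊥ ⅋ p1) ⊗ p1⊥))
  [⊗]  ⊢ p1, ((p1⊥ ⅋ p1) ⊗ p1⊥)
    [⅋]  ⊢ (p1⊥ ⅋ p1)
      [Ax]  ⊢ p1, p1⊥
    [Ax]  ⊢ p1, p1⊥

Result: YES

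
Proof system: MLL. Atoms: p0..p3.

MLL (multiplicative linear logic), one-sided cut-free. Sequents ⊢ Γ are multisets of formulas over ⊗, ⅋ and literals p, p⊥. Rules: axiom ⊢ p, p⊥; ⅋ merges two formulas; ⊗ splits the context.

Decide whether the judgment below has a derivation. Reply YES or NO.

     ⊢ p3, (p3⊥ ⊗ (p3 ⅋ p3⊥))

Derivation (root first):
[⊗]  ⊢ p3, (p3⊥ ⊗ (p3 ⅋ p3⊥))
  [Ax]  ⊢ p3, p3⊥
  [⅋]  ⊢ (p3 ⅋ p3⊥)
    [Ax]  ⊢ p3, p3⊥

Result: YES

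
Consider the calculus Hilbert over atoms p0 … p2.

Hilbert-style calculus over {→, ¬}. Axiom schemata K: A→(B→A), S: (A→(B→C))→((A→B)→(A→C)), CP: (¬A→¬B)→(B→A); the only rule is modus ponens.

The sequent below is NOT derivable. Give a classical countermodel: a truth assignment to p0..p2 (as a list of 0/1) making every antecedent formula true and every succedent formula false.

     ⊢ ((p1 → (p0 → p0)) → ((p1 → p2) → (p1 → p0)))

Search for a countermodel by truth-table:
  v=000: Γ:[] Δ:[((p1 → (p0 → p0)) → ((p1 → p2) → (p1 → p0)))=T] refutes=False
  v=001: Γ:[] Δ:[((p1 → (p0 → p0)) → ((p1 → p2) → (p1 → p0)))=T] refutes=False
  v=010: Γ:[] Δ:[((p1 → (p0 → p0)) → ((p1 → p2) → (p1 → p0)))=T] refutes=False
  v=011: Γ:[] Δ:[((p1 → (p0 → p0)) → ((p1 → p2) → (p1 → p0)))=F] refutes=True  ← countermodel

Result: [0, 1, 1]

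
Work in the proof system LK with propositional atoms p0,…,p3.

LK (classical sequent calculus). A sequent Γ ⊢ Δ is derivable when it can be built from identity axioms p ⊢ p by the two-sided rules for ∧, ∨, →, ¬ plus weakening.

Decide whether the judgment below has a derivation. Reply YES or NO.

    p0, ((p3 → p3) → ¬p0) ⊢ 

Derivation (root first):
[→L] p0, ((p3 → p3) → ¬p0) ⊢ 
  [→R]  ⊢ (p3 → p3)
    [Ax] p3 ⊢ p3
  [¬L] p0, ¬p0 ⊢ 
    [Ax] p0 ⊢ p0

Result: YES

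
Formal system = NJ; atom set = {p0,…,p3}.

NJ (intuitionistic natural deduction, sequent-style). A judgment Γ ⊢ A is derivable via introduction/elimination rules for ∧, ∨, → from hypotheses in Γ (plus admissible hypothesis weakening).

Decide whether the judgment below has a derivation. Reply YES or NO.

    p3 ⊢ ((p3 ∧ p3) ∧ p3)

Derivation (root first):
[∧I] p3 ⊢ ((p3 ∧ p3) ∧ p3)
  [∧I] p3 ⊢ (p3 ∧ p3)
    [Ax] p3 ⊢ p3
    [Ax] p3 ⊢ p3
  [Ax] p3 ⊢ p3

Result: YES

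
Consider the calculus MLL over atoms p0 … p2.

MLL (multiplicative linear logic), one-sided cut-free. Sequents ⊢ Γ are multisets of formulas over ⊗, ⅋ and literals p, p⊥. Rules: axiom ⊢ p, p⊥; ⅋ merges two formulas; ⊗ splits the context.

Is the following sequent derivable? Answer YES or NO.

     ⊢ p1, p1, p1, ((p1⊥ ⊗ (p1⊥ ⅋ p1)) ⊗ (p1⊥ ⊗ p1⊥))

Derivation trace:
[⊗]  ⊢ p1, p1, p1, ((p1⊥ ⊗ (p1⊥ ⅋ p1)) ⊗ (p1⊥ ⊗ p1⊥))
  [⊗]  ⊢ p1, (p1⊥ ⊗ (p1⊥ ⅋ p1))
    [Ax]  ⊢ p1, p1⊥
    [⅋]  ⊢ (p1⊥ ⅋ p1)
      [Ax]  ⊢ p1, p1⊥
  [⊗]  ⊢ p1, p1, (p1⊥ ⊗ p1⊥)
    [Ax]  ⊢ p1, p1⊥
    [Ax]  ⊢ p1, p1⊥

Result: YES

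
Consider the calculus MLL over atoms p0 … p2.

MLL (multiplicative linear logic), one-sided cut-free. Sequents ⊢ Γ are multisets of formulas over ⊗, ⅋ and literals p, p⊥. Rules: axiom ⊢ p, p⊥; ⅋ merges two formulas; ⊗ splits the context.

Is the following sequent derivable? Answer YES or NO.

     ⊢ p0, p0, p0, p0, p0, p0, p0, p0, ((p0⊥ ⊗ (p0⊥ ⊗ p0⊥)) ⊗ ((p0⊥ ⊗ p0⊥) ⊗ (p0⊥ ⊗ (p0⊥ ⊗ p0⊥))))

Proof tree:
[⊗]  ⊢ p0, p0, p0, p0, p0, p0, p0, p0, ((p0⊥ ⊗ (p0⊥ ⊗ p0⊥)) ⊗ ((p0⊥ ⊗ p0⊥) ⊗ (p0⊥ ⊗ (p0⊥ ⊗ p0⊥))))
  [⊗]  ⊢ p0, p0, p0, (p0⊥ ⊗ (p0⊥ ⊗ p0⊥))
    [Ax]  ⊢ p0, p0⊥
    [⊗]  ⊢ p0, p0, (p0⊥ ⊗ p0⊥)
      [Ax]  ⊢ p0, p0⊥
      [Ax]  ⊢ p0, p0⊥
  [⊗]  ⊢ p0, p0, p0, p0, p0, ((p0⊥ ⊗ p0⊥) ⊗ (p0⊥ ⊗ (p0⊥ ⊗ p0⊥)))
    [⊗]  ⊢ p0, p0, (p0⊥ ⊗ p0⊥)
      [Ax]  ⊢ p0, p0⊥
      [Ax]  ⊢ p0, p0⊥
    [⊗]  ⊢ p0, p0, p0, (p0⊥ ⊗ (p0⊥ ⊗ p0⊥))
      [Ax]  ⊢ p0, p0⊥
      [⊗]  ⊢ p0, p0, (p0⊥ ⊗ p0⊥)
        [Ax]  ⊢ p0, p0⊥
        [Ax]  ⊢ p0, p0⊥

Result: YES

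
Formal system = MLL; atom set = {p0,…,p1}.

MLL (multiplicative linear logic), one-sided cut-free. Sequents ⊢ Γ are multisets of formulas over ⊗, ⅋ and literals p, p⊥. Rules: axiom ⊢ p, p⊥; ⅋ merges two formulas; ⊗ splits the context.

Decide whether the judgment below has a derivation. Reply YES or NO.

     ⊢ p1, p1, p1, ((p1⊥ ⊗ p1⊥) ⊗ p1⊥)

Proof tree:
[⊗]  ⊢ p1, p1, p1, ((p1⊥ ⊗ p1⊥) ⊗ p1⊥)
  [⊗]  ⊢ p1, p1, (p1⊥ ⊗ p1⊥)
    [Ax]  ⊢ p1, p1⊥
    [Ax]  ⊢ p1, p1⊥
  [Ax]  ⊢ p1, p1⊥

Result: YES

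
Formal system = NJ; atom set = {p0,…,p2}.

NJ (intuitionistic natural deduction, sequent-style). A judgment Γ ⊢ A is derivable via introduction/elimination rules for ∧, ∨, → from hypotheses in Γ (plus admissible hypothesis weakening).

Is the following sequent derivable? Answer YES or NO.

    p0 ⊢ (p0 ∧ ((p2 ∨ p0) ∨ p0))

Derivation (root first):
[∧I] p0 ⊢ (p0 ∧ ((p2 ∨ p0) ∨ p0))
  [Ax] p0 ⊢ p0
  [∨I₁] p0 ⊢ ((p2 ∨ p0) ∨ p0)
    [∨I₂] p0 ⊢ (p2 ∨ p0)
      [Ax] p0 ⊢ p0

Result: YES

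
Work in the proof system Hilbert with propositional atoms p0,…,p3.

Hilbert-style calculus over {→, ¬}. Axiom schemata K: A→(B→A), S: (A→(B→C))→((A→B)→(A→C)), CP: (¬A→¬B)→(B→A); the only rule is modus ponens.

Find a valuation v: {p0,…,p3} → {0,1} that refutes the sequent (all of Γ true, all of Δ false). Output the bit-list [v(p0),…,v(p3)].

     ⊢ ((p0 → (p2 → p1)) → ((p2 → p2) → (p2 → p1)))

Enumerate valuations to refute Γ ⊢ Δ:
  v=0000: Γ:[] Δ:[((p0 → (p2 → p1)) → ((p2 → p2) → (p2 → p1)))=T] refutes=False
  v=0001: Γ:[] Δ:[((p0 → (p2 → p1)) → ((p2 → p2) → (p2 → p1)))=T] refutes=False
  v=0010: Γ:[] Δ:[((p0 → (p2 → p1)) → ((p2 → p2) → (p2 → p1)))=F] refutes=True  ← countermodel

Result: [0, 0, 1, 0]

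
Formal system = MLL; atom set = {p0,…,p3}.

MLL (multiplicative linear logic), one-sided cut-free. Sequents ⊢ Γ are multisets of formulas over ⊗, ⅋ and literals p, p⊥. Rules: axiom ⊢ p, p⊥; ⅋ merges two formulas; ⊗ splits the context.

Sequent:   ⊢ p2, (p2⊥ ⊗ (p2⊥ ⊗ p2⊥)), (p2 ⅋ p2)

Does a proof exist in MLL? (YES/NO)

Derivation trace:
[⅋]  ⊢ p2, (p2⊥ ⊗ (p2⊥ ⊗ p2⊥)), (p2 ⅋ p2)
  [⊗]  ⊢ p2, p2, p2, (p2⊥ ⊗ (p2⊥ ⊗ p2⊥))
    [Ax]  ⊢ p2, p2⊥
    [⊗]  ⊢ p2, p2, (p2⊥ ⊗ p2⊥)
      [Ax]  ⊢ p2, p2⊥
      [Ax]  ⊢ p2, p2⊥

Result: YES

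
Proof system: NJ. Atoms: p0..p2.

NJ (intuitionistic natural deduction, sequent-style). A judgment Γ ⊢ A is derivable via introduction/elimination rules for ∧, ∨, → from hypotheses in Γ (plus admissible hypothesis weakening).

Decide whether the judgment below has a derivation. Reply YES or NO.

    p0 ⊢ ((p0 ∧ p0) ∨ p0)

Derivation (root first):
[∨I₁] p0 ⊢ ((p0 ∧ p0) ∨ p0)
  [∧I] p0 ⊢ (p0 ∧ p0)
    [Ax] p0 ⊢ p0
    [Ax] p0 ⊢ p0

Result: YES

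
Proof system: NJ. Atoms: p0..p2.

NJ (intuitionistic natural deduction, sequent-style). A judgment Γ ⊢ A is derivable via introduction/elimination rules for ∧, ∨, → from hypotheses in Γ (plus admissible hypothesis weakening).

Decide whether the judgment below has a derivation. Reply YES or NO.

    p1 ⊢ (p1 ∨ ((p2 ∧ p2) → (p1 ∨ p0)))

Derivation (root first):
[∨I₂] p1 ⊢ (p1 ∨ ((p2 ∧ p2) → (p1 ∨ p0)))
  [→I] p1 ⊢ ((p2 ∧ p2) → (p1 ∨ p0))
    [∨I₁] p1, (p2 ∧ p2) ⊢ (p1 ∨ p0)
      [Wk] p1, (p2 ∧ p2) ⊢ p1
        [Ax] p1 ⊢ p1

Result: YES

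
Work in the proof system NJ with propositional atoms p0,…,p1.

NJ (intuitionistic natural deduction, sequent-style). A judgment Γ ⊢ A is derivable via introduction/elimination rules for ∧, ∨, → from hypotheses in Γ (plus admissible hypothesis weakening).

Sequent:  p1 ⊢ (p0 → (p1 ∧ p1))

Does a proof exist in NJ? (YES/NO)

Proof tree:
[→I] p1 ⊢ (p0 → (p1 ∧ p1))
  [∧I] p1, p0 ⊢ (p1 ∧ p1)
    [Wk] p1, p0 ⊢ p1
      [Ax] p1 ⊢ p1
    [Ax] p1 ⊢ p1

Result: YES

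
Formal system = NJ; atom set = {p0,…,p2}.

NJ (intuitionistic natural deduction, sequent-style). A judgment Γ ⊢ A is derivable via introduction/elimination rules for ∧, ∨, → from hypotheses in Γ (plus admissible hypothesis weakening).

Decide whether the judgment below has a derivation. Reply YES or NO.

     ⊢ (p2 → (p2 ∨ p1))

Derivation trace:
[→I]  ⊢ (p2 → (p2 ∨ p1))
  [∨I₁] p2 ⊢ (p2 ∨ p1)
    [Ax] p2 ⊢ p2

Result: YES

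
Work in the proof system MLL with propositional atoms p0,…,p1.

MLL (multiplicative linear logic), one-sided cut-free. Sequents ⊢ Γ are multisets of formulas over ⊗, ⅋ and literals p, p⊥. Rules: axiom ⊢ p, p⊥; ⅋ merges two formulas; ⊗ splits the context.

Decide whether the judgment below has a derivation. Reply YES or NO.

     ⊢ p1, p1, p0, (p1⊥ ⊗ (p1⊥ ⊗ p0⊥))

Derivation (root first):
[⊗]  ⊢ p1, p1, p0, (p1⊥ ⊗ (p1⊥ ⊗ p0⊥))
  [Ax]  ⊢ p1, p1⊥
  [⊗]  ⊢ p1, p0, (p1⊥ ⊗ p0⊥)
    [Ax]  ⊢ p1, p1⊥
    [Ax]  ⊢ p0, p0⊥

Result: YES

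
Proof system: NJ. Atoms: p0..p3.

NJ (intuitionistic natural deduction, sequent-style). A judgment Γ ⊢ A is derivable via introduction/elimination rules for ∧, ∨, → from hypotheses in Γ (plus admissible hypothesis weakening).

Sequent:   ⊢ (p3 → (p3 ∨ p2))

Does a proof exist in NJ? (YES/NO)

Proof tree:
[→I]  ⊢ (p3 → (p3 ∨ p2))
  [∨I₁] p3 ⊢ (p3 ∨ p2)
    [Ax] p3 ⊢ p3

Result: YES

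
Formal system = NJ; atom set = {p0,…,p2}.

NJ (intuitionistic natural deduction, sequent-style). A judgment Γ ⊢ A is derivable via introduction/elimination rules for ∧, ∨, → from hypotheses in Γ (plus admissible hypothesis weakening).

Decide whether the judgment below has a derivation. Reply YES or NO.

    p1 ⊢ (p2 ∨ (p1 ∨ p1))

Proof tree:
[∨I₂] p1 ⊢ (p2 ∨ (p1 ∨ p1))
  [∨I₁] p1 ⊢ (p1 ∨ p1)
    [Ax] p1 ⊢ p1

Result: YES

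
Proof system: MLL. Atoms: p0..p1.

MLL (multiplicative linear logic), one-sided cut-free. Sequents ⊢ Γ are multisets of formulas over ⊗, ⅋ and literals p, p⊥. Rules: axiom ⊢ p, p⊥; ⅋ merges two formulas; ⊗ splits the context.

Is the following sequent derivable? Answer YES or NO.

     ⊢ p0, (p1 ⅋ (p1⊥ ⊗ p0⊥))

Derivation (root first):
[⅋]  ⊢ p0, (p1 ⅋ (p1⊥ ⊗ p0⊥))
  [⊗]  ⊢ p1, p0, (p1⊥ ⊗ p0⊥)
    [Ax]  ⊢ p1, p1⊥
    [Ax]  ⊢ p0, p0⊥

Result: YES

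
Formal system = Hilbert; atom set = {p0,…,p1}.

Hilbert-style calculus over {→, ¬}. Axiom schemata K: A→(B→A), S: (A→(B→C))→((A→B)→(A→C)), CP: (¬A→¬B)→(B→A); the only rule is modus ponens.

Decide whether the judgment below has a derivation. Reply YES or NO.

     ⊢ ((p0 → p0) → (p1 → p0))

Search for a countermodel by truth-table:
  v=00: Γ:[] Δ:[((p0 → p0) → (p1 → p0))=T] refutes=False
  v=01: Γ:[] Δ:[((p0 → p0) → (p1 → p0))=F] refutes=True  ← countermodel

Result: NO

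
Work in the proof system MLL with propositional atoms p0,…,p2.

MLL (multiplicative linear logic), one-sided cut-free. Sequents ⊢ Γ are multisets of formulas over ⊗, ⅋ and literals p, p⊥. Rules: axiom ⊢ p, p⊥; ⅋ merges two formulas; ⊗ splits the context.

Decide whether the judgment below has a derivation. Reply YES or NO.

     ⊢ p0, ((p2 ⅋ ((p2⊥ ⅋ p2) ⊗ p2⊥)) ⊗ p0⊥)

Derivation trace:
[⊗]  ⊢ p0, ((p2 ⅋ ((p2⊥ ⅋ p2) ⊗ p2⊥)) ⊗ p0⊥)
  [⅋]  ⊢ (p2 ⅋ ((p2⊥ ⅋ p2) ⊗ p2⊥))
    [⊗]  ⊢ p2, ((p2⊥ ⅋ p2) ⊗ p2⊥)
      [⅋]  ⊢ (p2⊥ ⅋ p2)
        [Ax]  ⊢ p2, p2⊥
      [Ax]  ⊢ p2, p2⊥
  [Ax]  ⊢ p0, p0⊥

Result: YES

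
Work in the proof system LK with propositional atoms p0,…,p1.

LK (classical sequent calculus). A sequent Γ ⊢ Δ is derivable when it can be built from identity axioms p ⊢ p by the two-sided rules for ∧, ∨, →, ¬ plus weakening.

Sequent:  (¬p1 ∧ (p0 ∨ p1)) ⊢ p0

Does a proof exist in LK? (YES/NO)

Derivation trace:
[∧L] (¬p1 ∧ (p0 ∨ p1)) ⊢ p0
  [¬L] (p0 ∨ p1), ¬p1 ⊢ p0
    [∨L] (p0 ∨ p1) ⊢ p1, p0
      [Ax] p0 ⊢ p0
      [Ax] p1 ⊢ p1

Result: YES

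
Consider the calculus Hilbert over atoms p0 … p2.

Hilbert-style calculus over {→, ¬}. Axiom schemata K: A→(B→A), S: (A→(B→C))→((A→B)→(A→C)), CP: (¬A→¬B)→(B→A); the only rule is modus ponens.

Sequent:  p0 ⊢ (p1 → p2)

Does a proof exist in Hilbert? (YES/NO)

Truth-table refutation:
  v=000: Γ:[p0=F] Δ:[(p1 → p2)=T] refutes=False
  v=001: Γ:[p0=F] Δ:[(p1 → p2)=T] refutes=False
  v=010: Γ:[p0=F] Δ:[(p1 → p2)=F] refutes=False
  v=011: Γ:[p0=F] Δ:[(p1 → p2)=T] refutes=False
  v=100: Γ:[p0=T] Δ:[(p1 → p2)=T] refutes=False
  v=101: Γ:[p0=T] Δ:[(p1 → p2)=T] refutes=False
  v=110: Γ:[p0=T] Δ:[(p1 → p2)=F] refutes=True  ← countermodel

Result: NO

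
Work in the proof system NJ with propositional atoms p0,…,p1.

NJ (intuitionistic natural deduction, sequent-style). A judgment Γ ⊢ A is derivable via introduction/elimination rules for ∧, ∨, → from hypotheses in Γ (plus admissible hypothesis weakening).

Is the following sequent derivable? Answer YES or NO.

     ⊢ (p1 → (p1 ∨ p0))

Proof tree:
[→I]  ⊢ (p1 → (p1 ∨ p0))
  [∨I₁] p1 ⊢ (p1 ∨ p0)
    [Ax] p1 ⊢ p1

Result: YES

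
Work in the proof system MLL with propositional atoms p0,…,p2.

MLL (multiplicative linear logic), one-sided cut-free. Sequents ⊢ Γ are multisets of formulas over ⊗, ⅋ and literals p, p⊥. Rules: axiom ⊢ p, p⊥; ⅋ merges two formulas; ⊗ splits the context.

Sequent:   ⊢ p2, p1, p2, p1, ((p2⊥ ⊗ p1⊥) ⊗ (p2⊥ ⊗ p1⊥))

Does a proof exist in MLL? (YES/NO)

Proof tree:
[⊗]  ⊢ p2, p1, p2, p1, ((p2⊥ ⊗ p1⊥) ⊗ (p2⊥ ⊗ p1⊥))
  [⊗]  ⊢ p2, p1, (p2⊥ ⊗ p1⊥)
    [Ax]  ⊢ p2, p2⊥
    [Ax]  ⊢ p1, p1⊥
  [⊗]  ⊢ p2, p1, (p2⊥ ⊗ p1⊥)
    [Ax]  ⊢ p2, p2⊥
    [Ax]  ⊢ p1, p1⊥

Result: YES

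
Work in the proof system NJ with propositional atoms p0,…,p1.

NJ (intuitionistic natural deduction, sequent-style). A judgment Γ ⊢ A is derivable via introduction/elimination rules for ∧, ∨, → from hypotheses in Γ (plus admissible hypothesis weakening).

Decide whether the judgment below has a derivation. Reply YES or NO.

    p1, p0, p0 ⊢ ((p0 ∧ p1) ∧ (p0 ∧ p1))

Derivation (root first):
[Wk] p1, p0, p0 ⊢ ((p0 ∧ p1) ∧ (p0 ∧ p1))
  [∧I] p1, p0 ⊢ ((p0 ∧ p1) ∧ (p0 ∧ p1))
    [∧I] p1, p0 ⊢ (p0 ∧ p1)
      [Ax] p0 ⊢ p0
      [Ax] p1 ⊢ p1
    [∧I] p1, p0 ⊢ (p0 ∧ p1)
      [Ax] p0 ⊢ p0
      [Ax] p1 ⊢ p1

Result: YES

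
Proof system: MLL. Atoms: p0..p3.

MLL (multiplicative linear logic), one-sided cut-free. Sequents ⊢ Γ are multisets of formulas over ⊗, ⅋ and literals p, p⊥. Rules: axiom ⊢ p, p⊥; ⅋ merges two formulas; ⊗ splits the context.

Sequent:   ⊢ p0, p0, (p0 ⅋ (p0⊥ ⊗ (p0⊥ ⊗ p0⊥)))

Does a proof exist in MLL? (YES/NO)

Proof tree:
[⅋]  ⊢ p0, p0, (p0 ⅋ (p0⊥ ⊗ (p0⊥ ⊗ p0⊥)))
  [⊗]  ⊢ p0, p0, p0, (p0⊥ ⊗ (p0⊥ ⊗ p0⊥))
    [Ax]  ⊢ p0, p0⊥
    [⊗]  ⊢ p0, p0, (p0⊥ ⊗ p0⊥)
      [Ax]  ⊢ p0, p0⊥
      [Ax]  ⊢ p0, p0⊥

Result: YES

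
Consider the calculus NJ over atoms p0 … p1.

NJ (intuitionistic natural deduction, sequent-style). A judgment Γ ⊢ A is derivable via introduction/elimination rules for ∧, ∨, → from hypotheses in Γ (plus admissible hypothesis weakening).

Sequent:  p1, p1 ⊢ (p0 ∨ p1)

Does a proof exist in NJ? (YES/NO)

Derivation trace:
[∨I₂] p1, p1 ⊢ (p0 ∨ p1)
  [Wk] p1, p1 ⊢ p1
    [Ax] p1 ⊢ p1

Result: YES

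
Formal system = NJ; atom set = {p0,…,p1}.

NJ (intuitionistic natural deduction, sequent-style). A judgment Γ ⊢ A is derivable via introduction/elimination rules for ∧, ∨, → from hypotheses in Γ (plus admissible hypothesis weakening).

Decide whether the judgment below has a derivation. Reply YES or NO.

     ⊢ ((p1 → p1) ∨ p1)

Derivation (root first):
[∨I₁]  ⊢ ((p1 → p1) ∨ p1)
  [→I]  ⊢ (p1 → p1)
    [Ax] p1 ⊢ p1

Result: YES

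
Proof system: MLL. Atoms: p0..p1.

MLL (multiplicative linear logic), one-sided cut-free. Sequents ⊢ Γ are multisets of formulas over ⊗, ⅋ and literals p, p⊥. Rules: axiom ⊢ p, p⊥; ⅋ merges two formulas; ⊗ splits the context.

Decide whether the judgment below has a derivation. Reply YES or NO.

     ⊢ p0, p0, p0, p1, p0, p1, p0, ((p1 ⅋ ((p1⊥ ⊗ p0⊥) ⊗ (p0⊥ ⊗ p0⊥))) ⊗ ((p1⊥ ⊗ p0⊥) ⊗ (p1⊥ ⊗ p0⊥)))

Derivation (root first):
[⊗]  ⊢ p0, p0, p0, p1, p0, p1, p0, ((p1 ⅋ ((p1⊥ ⊗ p0⊥) ⊗ (p0⊥ ⊗ p0⊥))) ⊗ ((p1⊥ ⊗ p0⊥) ⊗ (p1⊥ ⊗ p0⊥)))
  [⅋]  ⊢ p0, p0, p0, (p1 ⅋ ((p1⊥ ⊗ p0⊥) ⊗ (p0⊥ ⊗ p0⊥)))
    [⊗]  ⊢ p1, p0, p0, p0, ((p1⊥ ⊗ p0⊥) ⊗ (p0⊥ ⊗ p0⊥))
      [⊗]  ⊢ p1, p0, (p1⊥ ⊗ p0⊥)
        [Ax]  ⊢ p1, p1⊥
        [Ax]  ⊢ p0, p0⊥
      [⊗]  ⊢ p0, p0, (p0⊥ ⊗ p0⊥)
        [Ax]  ⊢ p0, p0⊥
        [Ax]  ⊢ p0, p0⊥
  [⊗]  ⊢ p1, p0, p1, p0, ((p1⊥ ⊗ p0⊥) ⊗ (p1⊥ ⊗ p0⊥))
    [⊗]  ⊢ p1, p0, (p1⊥ ⊗ p0⊥)
      [Ax]  ⊢ p1, p1⊥
      [Ax]  ⊢ p0, p0⊥
    [⊗]  ⊢ p1, p0, (p1⊥ ⊗ p0⊥)
      [Ax]  ⊢ p1, p1⊥
      [Ax]  ⊢ p0, p0⊥

Result: YES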